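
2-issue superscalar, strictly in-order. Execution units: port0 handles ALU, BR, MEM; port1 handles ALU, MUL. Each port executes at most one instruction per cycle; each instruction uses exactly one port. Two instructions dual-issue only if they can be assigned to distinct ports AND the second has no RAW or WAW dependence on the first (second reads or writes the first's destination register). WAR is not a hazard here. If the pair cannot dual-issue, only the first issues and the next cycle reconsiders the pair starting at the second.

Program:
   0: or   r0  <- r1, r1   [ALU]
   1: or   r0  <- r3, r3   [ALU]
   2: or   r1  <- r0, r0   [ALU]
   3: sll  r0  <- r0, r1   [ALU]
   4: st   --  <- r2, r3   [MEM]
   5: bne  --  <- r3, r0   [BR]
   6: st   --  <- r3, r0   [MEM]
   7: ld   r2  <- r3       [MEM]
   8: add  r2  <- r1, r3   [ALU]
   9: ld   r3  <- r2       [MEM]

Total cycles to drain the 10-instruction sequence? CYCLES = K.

CYCLES = 9

#0 head=0: or.ALU i0 WAW r0
#1 head=1: or.ALU i1 RAW r0
#2 head=2: or.ALU i2 RAW r1
#3 head=3: sll.ALU+st.MEM i3,i4 2-wide
#4 head=5: bne.BR i5 no-port BR/MEM
#5 head=6: st.MEM i6 no-port MEM/MEM
#6 head=7: ld.MEM i7 WAW r2
#7 head=8: add.ALU i8 RAW r2
#8 head=9: ld.MEM i9 tail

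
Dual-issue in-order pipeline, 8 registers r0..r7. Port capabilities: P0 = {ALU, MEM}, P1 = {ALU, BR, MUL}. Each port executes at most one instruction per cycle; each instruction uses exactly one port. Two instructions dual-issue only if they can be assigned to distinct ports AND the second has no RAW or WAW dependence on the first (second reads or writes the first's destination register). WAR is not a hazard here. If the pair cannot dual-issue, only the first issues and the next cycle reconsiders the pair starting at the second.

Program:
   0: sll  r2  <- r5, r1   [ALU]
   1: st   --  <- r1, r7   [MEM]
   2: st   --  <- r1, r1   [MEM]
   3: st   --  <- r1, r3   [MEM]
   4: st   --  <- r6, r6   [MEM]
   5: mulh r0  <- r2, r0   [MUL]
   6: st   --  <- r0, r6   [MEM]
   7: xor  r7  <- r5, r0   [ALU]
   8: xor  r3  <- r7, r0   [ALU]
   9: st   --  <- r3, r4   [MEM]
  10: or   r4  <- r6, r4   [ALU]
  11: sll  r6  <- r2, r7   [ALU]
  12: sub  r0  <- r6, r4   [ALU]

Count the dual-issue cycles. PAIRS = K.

[0] i0,i1  sll/st  -- 2-wide
[1] i2  st  -- no-port MEM/MEM
[2] i3  st  -- no-port MEM/MEM
[3] i4,i5  st/mulh  -- 2-wide
[4] i6,i7  st/xor  -- 2-wide
[5] i8  xor  -- RAW r3
[6] i9,i10  st/or  -- 2-wide
[7] i11  sll  -- RAW r6
[8] i12  sub  -- tail

PAIRS = 4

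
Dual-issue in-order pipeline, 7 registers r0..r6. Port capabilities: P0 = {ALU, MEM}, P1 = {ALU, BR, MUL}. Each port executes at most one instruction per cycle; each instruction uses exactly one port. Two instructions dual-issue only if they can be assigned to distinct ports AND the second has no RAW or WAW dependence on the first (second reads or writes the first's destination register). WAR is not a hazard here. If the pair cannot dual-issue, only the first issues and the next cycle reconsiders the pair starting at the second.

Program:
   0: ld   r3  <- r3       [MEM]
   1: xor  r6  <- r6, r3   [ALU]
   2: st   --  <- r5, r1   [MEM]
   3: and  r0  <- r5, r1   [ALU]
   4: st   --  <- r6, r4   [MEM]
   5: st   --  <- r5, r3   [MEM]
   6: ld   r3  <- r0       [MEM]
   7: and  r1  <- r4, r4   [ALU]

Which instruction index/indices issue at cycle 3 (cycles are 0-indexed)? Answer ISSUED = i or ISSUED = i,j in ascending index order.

[0] i0  ld.MEM  -- RAW r3
[1] i1/i2  xor.ALU st.MEM  -- dual
[2] i3/i4  and.ALU st.MEM  -- dual
[3] i5  st.MEM  -- no-port MEM/MEM
[4] i6/i7  ld.MEM and.ALU  -- dual

ISSUED = 5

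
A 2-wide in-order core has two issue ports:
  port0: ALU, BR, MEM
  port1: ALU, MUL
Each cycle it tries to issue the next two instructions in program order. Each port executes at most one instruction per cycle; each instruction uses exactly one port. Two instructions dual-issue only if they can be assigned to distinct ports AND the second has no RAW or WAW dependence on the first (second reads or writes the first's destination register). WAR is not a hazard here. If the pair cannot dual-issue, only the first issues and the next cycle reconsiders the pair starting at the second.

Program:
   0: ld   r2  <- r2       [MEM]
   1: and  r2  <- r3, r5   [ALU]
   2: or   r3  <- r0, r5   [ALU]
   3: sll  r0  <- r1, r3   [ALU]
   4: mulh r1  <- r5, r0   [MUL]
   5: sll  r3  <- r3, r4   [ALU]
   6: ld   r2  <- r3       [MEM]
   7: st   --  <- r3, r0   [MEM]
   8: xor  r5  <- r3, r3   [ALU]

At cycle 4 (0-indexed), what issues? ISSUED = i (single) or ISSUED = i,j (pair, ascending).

ISSUED = 6

  cy0 -> i0 (ld.MEM) WAW r2
  cy1 -> i1+i2 (and.ALU;or.ALU) dual
  cy2 -> i3 (sll.ALU) RAW r0
  cy3 -> i4+i5 (mulh.MUL;sll.ALU) dual
  cy4 -> i6 (ld.MEM) no-port MEM/MEM
  cy5 -> i7+i8 (st.MEM;xor.ALU) dual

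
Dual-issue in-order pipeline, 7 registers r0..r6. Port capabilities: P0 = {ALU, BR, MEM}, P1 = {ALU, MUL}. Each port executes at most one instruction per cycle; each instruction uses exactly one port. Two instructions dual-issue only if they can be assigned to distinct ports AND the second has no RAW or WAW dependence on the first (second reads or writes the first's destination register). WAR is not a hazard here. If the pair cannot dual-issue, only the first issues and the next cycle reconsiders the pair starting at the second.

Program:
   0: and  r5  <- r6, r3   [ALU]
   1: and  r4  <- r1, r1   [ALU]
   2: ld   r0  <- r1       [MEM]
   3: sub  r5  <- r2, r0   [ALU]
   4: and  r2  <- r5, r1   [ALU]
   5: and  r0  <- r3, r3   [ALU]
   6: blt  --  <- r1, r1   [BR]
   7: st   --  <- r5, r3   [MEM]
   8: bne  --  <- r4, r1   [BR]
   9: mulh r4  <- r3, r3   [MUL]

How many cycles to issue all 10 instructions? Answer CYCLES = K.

t=0 i0+i1:and.ALU;and.ALU ; 2-wide
t=1 i2:ld.MEM ; RAW r0
t=2 i3:sub.ALU ; RAW r5
t=3 i4+i5:and.ALU;and.ALU ; 2-wide
t=4 i6:blt.BR ; no-port BR/MEM
t=5 i7:st.MEM ; no-port MEM/BR
t=6 i8+i9:bne.BR;mulh.MUL ; 2-wide

CYCLES = 7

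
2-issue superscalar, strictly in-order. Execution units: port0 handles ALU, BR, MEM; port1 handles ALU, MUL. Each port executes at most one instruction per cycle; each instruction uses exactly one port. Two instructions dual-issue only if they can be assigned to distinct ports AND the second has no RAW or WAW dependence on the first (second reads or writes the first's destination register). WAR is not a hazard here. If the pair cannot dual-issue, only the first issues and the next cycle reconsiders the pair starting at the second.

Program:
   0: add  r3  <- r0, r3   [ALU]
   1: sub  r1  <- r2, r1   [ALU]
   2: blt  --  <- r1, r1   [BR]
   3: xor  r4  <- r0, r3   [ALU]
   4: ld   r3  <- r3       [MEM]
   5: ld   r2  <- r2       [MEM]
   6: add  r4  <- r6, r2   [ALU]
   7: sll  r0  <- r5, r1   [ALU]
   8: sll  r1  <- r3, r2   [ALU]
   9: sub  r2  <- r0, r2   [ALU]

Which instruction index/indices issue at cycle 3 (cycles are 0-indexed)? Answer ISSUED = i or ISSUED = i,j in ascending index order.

ISSUED = 5

  cy0 -> i0/i1 (add;sub) dual
  cy1 -> i2/i3 (blt;xor) dual
  cy2 -> i4 (ld) no-port MEM/MEM
  cy3 -> i5 (ld) RAW r2
  cy4 -> i6/i7 (add;sll) dual
  cy5 -> i8/i9 (sll;sub) dual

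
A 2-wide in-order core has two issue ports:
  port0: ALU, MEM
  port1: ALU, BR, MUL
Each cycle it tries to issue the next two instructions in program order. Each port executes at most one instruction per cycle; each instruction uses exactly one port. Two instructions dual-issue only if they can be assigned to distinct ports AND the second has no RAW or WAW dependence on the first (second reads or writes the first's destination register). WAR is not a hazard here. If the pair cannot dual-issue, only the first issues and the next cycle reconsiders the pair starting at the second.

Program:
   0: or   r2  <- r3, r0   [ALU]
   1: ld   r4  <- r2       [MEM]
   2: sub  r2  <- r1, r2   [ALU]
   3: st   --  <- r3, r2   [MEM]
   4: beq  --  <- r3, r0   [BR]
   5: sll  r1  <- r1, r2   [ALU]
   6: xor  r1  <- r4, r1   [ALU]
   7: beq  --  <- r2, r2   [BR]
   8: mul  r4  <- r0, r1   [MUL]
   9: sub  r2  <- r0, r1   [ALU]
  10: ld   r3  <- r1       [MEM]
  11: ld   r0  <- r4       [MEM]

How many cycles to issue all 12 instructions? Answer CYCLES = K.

CYCLES = 8

c0: i0 or  RAW r2
c1: i1,i2 ld+sub  2-wide
c2: i3,i4 st+beq  2-wide
c3: i5 sll  RAW+WAW r1
c4: i6,i7 xor+beq  2-wide
c5: i8,i9 mul+sub  2-wide
c6: i10 ld  no-port MEM/MEM
c7: i11 ld  tail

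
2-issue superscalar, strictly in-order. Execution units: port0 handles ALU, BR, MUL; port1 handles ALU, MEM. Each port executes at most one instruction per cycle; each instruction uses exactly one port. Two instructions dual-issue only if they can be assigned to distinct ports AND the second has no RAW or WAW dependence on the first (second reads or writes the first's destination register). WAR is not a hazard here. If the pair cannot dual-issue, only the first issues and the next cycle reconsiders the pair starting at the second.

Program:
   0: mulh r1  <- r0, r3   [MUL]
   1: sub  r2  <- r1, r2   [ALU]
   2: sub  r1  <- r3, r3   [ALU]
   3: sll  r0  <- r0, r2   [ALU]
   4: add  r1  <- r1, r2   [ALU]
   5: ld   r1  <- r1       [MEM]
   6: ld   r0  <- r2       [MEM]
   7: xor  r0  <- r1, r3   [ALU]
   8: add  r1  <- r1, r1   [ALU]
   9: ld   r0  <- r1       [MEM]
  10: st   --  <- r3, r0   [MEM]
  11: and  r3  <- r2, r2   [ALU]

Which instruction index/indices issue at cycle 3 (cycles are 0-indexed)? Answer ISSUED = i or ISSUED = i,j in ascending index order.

#0 head=0: mulh i0 RAW r1
#1 head=1: sub;sub i1+i2 pair
#2 head=3: sll;add i3+i4 pair
#3 head=5: ld i5 no-port MEM/MEM
#4 head=6: ld i6 WAW r0
#5 head=7: xor;add i7+i8 pair
#6 head=9: ld i9 no-port MEM/MEM
#7 head=10: st;and i10+i11 pair

ISSUED = 5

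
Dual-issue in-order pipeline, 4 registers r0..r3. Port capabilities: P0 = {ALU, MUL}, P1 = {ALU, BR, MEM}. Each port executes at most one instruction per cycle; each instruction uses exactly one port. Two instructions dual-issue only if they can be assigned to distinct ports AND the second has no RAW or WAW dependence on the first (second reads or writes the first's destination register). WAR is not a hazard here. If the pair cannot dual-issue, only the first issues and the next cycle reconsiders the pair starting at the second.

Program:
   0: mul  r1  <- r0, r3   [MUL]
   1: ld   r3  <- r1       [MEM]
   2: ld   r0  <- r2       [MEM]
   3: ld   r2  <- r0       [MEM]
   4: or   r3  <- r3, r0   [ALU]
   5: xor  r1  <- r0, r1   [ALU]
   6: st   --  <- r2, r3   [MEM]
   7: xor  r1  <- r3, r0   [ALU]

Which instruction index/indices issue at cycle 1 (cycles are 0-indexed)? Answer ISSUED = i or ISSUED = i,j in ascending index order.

0. mul @i0  | RAW r1
1. ld @i1  | no-port MEM/MEM
2. ld @i2  | no-port MEM/MEM
3. ld or @i3,i4  | pair
4. xor st @i5,i6  | pair
5. xor @i7  | tail

ISSUED = 1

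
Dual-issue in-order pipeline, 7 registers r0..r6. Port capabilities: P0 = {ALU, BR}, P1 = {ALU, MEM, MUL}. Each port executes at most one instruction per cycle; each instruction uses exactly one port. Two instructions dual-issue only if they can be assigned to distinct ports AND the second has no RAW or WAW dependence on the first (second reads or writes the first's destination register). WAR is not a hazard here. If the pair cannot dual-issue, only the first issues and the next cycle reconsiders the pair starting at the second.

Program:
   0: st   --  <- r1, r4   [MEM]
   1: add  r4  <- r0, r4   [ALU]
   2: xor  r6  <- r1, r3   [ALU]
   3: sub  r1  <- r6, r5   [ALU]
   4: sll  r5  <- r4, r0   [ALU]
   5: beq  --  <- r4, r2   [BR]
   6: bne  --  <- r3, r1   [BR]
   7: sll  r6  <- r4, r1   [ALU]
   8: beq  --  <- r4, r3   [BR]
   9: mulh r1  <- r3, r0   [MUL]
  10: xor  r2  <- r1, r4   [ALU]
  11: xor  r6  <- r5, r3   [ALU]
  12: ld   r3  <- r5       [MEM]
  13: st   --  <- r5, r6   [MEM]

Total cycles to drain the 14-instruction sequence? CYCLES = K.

0. st;add @i0&i1  | dual
1. xor @i2  | RAW r6
2. sub;sll @i3&i4  | dual
3. beq @i5  | no-port BR/BR
4. bne;sll @i6&i7  | dual
5. beq;mulh @i8&i9  | dual
6. xor;xor @i10&i11  | dual
7. ld @i12  | no-port MEM/MEM
8. st @i13  | tail

CYCLES = 9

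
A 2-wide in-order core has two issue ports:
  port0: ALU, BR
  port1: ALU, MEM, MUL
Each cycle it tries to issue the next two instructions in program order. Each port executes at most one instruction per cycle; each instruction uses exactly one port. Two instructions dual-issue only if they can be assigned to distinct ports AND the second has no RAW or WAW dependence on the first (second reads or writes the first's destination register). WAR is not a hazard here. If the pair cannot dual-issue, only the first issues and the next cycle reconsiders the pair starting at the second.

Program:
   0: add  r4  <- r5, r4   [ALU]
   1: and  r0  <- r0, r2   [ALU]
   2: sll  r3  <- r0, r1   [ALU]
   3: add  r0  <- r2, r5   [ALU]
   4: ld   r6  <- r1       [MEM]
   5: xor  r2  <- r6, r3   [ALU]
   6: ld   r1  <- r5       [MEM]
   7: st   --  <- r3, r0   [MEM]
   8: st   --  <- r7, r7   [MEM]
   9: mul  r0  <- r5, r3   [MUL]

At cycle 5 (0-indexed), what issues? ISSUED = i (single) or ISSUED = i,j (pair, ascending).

ISSUED = 8

#0 head=0: add and i0&i1 pair
#1 head=2: sll add i2&i3 pair
#2 head=4: ld i4 RAW r6
#3 head=5: xor ld i5&i6 pair
#4 head=7: st i7 no-port MEM/MEM
#5 head=8: st i8 no-port MEM/MUL
#6 head=9: mul i9 tail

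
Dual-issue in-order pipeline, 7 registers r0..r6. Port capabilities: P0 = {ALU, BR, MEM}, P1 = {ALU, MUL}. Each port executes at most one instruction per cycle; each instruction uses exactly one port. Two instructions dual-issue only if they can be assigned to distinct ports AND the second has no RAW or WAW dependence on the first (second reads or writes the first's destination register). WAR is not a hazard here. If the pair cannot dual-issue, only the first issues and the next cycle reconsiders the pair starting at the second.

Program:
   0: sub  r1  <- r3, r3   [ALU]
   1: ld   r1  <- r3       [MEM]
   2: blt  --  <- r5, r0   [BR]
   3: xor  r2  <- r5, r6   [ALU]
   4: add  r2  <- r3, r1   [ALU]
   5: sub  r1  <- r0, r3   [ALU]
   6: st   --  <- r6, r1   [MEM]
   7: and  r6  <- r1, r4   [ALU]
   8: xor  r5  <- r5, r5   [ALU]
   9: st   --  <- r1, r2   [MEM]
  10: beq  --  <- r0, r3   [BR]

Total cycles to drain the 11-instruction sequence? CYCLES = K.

  cy0 -> i0 (sub) WAW r1
  cy1 -> i1 (ld) no-port MEM/BR
  cy2 -> i2&i3 (blt;xor) 2-wide
  cy3 -> i4&i5 (add;sub) 2-wide
  cy4 -> i6&i7 (st;and) 2-wide
  cy5 -> i8&i9 (xor;st) 2-wide
  cy6 -> i10 (beq) tail

CYCLES = 7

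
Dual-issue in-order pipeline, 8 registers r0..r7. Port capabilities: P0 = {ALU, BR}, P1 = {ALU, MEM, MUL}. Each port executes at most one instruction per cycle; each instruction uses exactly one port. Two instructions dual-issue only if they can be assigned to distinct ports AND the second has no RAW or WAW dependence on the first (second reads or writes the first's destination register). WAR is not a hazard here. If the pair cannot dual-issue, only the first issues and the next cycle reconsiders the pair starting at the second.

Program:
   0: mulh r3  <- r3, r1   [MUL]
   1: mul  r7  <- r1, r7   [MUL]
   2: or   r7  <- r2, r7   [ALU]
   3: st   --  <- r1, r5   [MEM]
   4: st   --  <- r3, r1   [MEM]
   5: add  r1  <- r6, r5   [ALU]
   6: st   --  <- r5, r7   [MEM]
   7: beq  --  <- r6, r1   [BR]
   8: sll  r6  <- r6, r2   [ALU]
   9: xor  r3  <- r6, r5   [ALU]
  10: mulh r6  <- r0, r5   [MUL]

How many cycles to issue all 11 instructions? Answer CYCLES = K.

c0: i0 mulh.MUL  no-port MUL/MUL
c1: i1 mul.MUL  RAW+WAW r7
c2: i2/i3 or.ALU+st.MEM  2-wide
c3: i4/i5 st.MEM+add.ALU  2-wide
c4: i6/i7 st.MEM+beq.BR  2-wide
c5: i8 sll.ALU  RAW r6
c6: i9/i10 xor.ALU+mulh.MUL  2-wide

CYCLES = 7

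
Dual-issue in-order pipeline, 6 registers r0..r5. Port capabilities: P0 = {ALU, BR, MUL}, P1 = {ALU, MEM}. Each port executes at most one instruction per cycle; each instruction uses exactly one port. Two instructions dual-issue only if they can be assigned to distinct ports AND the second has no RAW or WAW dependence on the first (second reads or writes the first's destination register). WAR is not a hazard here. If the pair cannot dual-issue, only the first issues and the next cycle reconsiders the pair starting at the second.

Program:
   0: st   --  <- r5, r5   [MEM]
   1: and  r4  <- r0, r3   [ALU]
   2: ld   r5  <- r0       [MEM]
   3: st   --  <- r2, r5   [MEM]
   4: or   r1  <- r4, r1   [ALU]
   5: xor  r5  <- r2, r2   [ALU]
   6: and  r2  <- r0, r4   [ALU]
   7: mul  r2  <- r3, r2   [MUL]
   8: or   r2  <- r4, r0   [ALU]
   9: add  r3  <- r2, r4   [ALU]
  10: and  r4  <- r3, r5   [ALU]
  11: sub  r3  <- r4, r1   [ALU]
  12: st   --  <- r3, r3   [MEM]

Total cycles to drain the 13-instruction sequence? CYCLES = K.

[0] i0,i1  st+and  -- dual
[1] i2  ld  -- no-port MEM/MEM
[2] i3,i4  st+or  -- dual
[3] i5,i6  xor+and  -- dual
[4] i7  mul  -- WAW r2
[5] i8  or  -- RAW r2
[6] i9  add  -- RAW r3
[7] i10  and  -- RAW r4
[8] i11  sub  -- RAW r3
[9] i12  st  -- tail

CYCLES = 10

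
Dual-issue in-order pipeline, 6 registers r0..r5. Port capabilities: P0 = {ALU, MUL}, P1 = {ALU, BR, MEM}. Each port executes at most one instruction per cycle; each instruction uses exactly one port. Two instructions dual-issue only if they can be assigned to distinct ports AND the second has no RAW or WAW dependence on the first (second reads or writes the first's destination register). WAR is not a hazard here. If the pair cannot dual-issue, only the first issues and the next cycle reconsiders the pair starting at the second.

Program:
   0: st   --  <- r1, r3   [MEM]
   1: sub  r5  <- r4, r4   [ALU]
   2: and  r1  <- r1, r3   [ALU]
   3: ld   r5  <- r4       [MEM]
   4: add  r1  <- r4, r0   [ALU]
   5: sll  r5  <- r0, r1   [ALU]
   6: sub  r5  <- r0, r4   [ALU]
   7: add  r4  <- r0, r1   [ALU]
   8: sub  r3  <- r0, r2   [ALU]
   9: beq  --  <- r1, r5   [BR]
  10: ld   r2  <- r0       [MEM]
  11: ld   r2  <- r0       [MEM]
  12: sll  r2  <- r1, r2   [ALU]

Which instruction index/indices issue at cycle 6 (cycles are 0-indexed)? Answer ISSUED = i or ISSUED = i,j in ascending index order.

ISSUED = 10

#0 head=0: st.MEM/sub.ALU i0/i1 2-wide
#1 head=2: and.ALU/ld.MEM i2/i3 2-wide
#2 head=4: add.ALU i4 RAW r1
#3 head=5: sll.ALU i5 WAW r5
#4 head=6: sub.ALU/add.ALU i6/i7 2-wide
#5 head=8: sub.ALU/beq.BR i8/i9 2-wide
#6 head=10: ld.MEM i10 no-port MEM/MEM
#7 head=11: ld.MEM i11 RAW+WAW r2
#8 head=12: sll.ALU i12 tail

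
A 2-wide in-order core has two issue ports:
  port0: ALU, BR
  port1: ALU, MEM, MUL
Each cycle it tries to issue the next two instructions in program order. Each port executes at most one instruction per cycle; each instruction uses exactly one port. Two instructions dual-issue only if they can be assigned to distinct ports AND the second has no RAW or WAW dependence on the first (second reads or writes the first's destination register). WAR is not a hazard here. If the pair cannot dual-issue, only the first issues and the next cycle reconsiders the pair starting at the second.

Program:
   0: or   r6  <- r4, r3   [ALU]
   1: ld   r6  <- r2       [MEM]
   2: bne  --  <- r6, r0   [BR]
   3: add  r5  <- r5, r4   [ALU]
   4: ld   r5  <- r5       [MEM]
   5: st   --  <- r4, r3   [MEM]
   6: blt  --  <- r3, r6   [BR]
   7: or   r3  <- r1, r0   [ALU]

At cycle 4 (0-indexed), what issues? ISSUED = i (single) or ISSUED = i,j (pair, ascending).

ISSUED = 5,6

c0: i0 or.ALU  WAW r6
c1: i1 ld.MEM  RAW r6
c2: i2&i3 bne.BR add.ALU  dual
c3: i4 ld.MEM  no-port MEM/MEM
c4: i5&i6 st.MEM blt.BR  dual
c5: i7 or.ALU  tail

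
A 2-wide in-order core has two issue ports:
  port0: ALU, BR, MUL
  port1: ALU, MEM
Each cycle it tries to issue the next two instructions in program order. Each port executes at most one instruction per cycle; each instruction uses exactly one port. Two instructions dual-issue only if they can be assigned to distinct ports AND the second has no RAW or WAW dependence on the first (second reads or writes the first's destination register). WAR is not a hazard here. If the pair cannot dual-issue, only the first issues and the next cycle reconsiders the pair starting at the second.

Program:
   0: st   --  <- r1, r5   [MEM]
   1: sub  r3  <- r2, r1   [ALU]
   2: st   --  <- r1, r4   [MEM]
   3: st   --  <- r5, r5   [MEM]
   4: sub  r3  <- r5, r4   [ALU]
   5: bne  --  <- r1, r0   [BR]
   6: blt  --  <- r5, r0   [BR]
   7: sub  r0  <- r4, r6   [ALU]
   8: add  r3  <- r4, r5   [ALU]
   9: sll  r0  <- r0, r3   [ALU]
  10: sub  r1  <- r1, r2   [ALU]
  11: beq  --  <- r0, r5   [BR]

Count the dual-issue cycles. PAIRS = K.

0. st.MEM sub.ALU @i0+i1  | 2-wide
1. st.MEM @i2  | no-port MEM/MEM
2. st.MEM sub.ALU @i3+i4  | 2-wide
3. bne.BR @i5  | no-port BR/BR
4. blt.BR sub.ALU @i6+i7  | 2-wide
5. add.ALU @i8  | RAW r3
6. sll.ALU sub.ALU @i9+i10  | 2-wide
7. beq.BR @i11  | tail

PAIRS = 4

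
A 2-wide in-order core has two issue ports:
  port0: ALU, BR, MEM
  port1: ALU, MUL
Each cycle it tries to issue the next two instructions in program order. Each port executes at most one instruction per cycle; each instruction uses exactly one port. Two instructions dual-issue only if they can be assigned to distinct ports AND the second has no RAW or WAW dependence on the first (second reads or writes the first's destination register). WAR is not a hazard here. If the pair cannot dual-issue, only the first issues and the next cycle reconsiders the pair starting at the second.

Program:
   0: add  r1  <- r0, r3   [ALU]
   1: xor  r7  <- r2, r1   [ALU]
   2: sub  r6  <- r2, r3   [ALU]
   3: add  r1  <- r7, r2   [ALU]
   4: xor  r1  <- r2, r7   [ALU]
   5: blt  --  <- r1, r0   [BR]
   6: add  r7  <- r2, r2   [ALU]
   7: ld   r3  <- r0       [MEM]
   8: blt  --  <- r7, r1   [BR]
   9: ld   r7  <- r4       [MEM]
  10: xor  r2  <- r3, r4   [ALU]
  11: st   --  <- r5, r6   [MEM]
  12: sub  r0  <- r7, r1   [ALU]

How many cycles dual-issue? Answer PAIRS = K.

t=0 i0:add.ALU ; RAW r1
t=1 i1+i2:xor.ALU;sub.ALU ; dual
t=2 i3:add.ALU ; WAW r1
t=3 i4:xor.ALU ; RAW r1
t=4 i5+i6:blt.BR;add.ALU ; dual
t=5 i7:ld.MEM ; no-port MEM/BR
t=6 i8:blt.BR ; no-port BR/MEM
t=7 i9+i10:ld.MEM;xor.ALU ; dual
t=8 i11+i12:st.MEM;sub.ALU ; dual

PAIRS = 4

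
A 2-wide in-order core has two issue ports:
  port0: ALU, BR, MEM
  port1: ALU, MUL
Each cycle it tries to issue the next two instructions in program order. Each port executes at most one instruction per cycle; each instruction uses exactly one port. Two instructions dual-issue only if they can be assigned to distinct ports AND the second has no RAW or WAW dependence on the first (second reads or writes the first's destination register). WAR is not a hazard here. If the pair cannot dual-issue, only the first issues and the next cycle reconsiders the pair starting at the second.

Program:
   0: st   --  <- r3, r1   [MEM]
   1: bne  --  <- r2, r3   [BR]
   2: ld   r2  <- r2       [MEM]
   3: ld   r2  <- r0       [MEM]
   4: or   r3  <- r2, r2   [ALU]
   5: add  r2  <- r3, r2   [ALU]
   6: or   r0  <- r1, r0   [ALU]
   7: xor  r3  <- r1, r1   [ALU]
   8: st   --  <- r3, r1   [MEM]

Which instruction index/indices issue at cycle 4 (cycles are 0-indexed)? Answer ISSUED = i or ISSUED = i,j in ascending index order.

ISSUED = 4

[0] i0  st  -- no-port MEM/BR
[1] i1  bne  -- no-port BR/MEM
[2] i2  ld  -- no-port MEM/MEM
[3] i3  ld  -- RAW r2
[4] i4  or  -- RAW r3
[5] i5&i6  add or  -- dual
[6] i7  xor  -- RAW r3
[7] i8  st  -- tail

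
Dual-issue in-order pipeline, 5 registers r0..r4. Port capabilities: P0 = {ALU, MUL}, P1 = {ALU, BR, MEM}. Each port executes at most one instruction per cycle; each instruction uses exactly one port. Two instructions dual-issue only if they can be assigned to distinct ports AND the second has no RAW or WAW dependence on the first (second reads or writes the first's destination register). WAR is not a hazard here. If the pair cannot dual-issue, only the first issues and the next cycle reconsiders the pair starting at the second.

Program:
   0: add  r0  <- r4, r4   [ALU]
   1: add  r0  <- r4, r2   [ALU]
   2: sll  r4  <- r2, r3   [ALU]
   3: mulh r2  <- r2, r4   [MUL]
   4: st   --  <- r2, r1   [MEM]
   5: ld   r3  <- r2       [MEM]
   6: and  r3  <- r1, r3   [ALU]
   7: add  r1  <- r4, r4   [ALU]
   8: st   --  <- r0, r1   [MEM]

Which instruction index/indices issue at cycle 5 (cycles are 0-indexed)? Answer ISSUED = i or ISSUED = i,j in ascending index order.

ISSUED = 6,7

t=0 i0:add.ALU ; WAW r0
t=1 i1&i2:add.ALU sll.ALU ; dual
t=2 i3:mulh.MUL ; RAW r2
t=3 i4:st.MEM ; no-port MEM/MEM
t=4 i5:ld.MEM ; RAW+WAW r3
t=5 i6&i7:and.ALU add.ALU ; dual
t=6 i8:st.MEM ; tail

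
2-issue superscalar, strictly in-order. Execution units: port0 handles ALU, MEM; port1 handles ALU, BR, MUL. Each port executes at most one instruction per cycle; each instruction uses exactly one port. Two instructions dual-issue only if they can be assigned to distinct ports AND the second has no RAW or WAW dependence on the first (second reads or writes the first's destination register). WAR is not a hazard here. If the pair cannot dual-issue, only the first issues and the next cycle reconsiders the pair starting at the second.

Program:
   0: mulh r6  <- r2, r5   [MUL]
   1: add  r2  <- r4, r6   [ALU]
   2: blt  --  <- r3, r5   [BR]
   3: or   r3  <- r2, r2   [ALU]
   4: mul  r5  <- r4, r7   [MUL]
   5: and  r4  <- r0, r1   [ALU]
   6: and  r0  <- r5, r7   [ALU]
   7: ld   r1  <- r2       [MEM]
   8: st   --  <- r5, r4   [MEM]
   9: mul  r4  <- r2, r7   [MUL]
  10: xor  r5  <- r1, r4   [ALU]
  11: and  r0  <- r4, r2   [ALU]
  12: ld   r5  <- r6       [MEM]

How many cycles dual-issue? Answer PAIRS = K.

PAIRS = 5

c0: i0 mulh.MUL  RAW r6
c1: i1/i2 add.ALU/blt.BR  pair
c2: i3/i4 or.ALU/mul.MUL  pair
c3: i5/i6 and.ALU/and.ALU  pair
c4: i7 ld.MEM  no-port MEM/MEM
c5: i8/i9 st.MEM/mul.MUL  pair
c6: i10/i11 xor.ALU/and.ALU  pair
c7: i12 ld.MEM  tail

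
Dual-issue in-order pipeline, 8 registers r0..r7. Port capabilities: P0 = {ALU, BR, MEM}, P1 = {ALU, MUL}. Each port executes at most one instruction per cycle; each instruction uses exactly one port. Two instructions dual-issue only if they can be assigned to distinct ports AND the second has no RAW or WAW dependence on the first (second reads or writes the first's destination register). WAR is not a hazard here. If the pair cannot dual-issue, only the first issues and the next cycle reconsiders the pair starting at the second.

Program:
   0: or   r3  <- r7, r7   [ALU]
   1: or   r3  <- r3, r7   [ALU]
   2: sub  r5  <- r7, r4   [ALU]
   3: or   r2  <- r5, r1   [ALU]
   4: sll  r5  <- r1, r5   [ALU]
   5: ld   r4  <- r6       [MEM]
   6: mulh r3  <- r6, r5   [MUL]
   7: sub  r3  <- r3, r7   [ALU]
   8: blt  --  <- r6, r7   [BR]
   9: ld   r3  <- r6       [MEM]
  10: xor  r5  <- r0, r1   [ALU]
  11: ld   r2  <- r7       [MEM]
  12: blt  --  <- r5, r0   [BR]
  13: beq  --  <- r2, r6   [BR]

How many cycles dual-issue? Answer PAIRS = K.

PAIRS = 5

#0 head=0: or.ALU i0 RAW+WAW r3
#1 head=1: or.ALU+sub.ALU i1+i2 pair
#2 head=3: or.ALU+sll.ALU i3+i4 pair
#3 head=5: ld.MEM+mulh.MUL i5+i6 pair
#4 head=7: sub.ALU+blt.BR i7+i8 pair
#5 head=9: ld.MEM+xor.ALU i9+i10 pair
#6 head=11: ld.MEM i11 no-port MEM/BR
#7 head=12: blt.BR i12 no-port BR/BR
#8 head=13: beq.BR i13 tail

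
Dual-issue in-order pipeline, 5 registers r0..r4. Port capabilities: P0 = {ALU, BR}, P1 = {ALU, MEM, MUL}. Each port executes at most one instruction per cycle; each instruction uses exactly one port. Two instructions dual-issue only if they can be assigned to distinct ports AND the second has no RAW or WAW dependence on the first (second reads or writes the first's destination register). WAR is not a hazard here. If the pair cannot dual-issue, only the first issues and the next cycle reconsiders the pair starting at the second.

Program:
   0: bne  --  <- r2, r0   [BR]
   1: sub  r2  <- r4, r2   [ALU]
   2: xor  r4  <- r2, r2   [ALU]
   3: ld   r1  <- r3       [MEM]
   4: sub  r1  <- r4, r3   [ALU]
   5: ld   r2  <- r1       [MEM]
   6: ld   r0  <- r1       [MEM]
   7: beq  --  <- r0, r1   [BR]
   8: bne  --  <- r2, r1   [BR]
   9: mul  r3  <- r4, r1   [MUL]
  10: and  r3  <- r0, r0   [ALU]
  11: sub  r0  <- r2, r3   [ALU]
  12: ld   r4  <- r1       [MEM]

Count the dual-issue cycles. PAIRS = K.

c0: i0&i1 bne;sub  2-wide
c1: i2&i3 xor;ld  2-wide
c2: i4 sub  RAW r1
c3: i5 ld  no-port MEM/MEM
c4: i6 ld  RAW r0
c5: i7 beq  no-port BR/BR
c6: i8&i9 bne;mul  2-wide
c7: i10 and  RAW r3
c8: i11&i12 sub;ld  2-wide

PAIRS = 4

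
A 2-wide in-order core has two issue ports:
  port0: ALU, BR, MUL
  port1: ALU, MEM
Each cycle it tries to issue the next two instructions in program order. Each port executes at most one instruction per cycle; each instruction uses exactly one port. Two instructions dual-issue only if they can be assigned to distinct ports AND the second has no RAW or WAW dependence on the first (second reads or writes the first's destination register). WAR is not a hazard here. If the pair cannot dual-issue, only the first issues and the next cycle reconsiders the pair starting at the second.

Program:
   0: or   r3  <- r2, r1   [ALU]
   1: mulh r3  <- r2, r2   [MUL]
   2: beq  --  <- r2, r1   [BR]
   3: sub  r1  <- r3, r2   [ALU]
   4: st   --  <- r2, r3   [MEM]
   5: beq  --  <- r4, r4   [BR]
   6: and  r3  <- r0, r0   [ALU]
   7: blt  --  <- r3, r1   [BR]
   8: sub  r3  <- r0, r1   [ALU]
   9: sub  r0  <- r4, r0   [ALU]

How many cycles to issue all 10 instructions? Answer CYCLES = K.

CYCLES = 7

c0: i0 or.ALU  WAW r3
c1: i1 mulh.MUL  no-port MUL/BR
c2: i2/i3 beq.BR+sub.ALU  pair
c3: i4/i5 st.MEM+beq.BR  pair
c4: i6 and.ALU  RAW r3
c5: i7/i8 blt.BR+sub.ALU  pair
c6: i9 sub.ALU  tail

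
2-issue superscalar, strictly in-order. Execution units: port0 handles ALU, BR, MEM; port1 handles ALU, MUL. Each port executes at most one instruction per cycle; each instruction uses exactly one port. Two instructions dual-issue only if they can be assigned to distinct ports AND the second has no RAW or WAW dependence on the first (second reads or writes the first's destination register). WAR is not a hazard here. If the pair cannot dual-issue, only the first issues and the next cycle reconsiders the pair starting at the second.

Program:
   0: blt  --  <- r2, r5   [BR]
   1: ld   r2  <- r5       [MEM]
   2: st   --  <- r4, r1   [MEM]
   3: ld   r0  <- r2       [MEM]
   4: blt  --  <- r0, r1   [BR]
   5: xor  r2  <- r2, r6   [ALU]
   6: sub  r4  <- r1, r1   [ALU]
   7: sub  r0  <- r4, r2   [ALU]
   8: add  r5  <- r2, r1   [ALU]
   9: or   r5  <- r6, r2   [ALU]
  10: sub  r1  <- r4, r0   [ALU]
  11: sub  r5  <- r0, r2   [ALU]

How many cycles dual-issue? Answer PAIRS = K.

PAIRS = 3

[0] i0  blt  -- no-port BR/MEM
[1] i1  ld  -- no-port MEM/MEM
[2] i2  st  -- no-port MEM/MEM
[3] i3  ld  -- no-port MEM/BR
[4] i4&i5  blt xor  -- pair
[5] i6  sub  -- RAW r4
[6] i7&i8  sub add  -- pair
[7] i9&i10  or sub  -- pair
[8] i11  sub  -- tail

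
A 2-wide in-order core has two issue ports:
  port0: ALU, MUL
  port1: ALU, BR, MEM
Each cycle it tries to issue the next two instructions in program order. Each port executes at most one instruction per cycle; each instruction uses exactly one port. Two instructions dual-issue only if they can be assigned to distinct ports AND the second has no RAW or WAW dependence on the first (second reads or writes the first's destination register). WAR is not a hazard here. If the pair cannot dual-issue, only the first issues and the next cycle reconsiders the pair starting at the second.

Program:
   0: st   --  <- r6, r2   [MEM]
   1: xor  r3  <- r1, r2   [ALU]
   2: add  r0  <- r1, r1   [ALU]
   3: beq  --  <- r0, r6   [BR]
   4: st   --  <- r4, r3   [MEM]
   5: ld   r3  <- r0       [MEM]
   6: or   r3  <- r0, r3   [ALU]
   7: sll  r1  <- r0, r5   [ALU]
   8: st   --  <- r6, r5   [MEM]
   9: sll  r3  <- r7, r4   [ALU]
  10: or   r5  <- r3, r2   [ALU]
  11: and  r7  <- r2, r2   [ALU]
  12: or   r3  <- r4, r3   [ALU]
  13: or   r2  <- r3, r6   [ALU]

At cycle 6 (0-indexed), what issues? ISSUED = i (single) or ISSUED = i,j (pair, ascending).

0. st;xor @i0&i1  | dual
1. add @i2  | RAW r0
2. beq @i3  | no-port BR/MEM
3. st @i4  | no-port MEM/MEM
4. ld @i5  | RAW+WAW r3
5. or;sll @i6&i7  | dual
6. st;sll @i8&i9  | dual
7. or;and @i10&i11  | dual
8. or @i12  | RAW r3
9. or @i13  | tail

ISSUED = 8,9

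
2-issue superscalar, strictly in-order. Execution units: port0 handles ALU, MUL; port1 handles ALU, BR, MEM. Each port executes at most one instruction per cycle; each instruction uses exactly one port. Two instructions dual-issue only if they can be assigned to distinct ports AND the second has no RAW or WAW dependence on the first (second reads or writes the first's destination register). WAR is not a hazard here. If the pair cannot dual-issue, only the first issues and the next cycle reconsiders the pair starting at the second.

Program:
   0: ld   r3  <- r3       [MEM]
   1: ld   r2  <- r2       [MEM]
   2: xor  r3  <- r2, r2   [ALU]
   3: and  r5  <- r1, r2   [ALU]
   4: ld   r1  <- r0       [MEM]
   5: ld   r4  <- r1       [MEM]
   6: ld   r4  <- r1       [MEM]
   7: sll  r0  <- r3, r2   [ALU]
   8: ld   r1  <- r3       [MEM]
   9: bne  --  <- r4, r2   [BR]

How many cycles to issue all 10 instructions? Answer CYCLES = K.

CYCLES = 8

0. ld @i0  | no-port MEM/MEM
1. ld @i1  | RAW r2
2. xor+and @i2/i3  | 2-wide
3. ld @i4  | no-port MEM/MEM
4. ld @i5  | no-port MEM/MEM
5. ld+sll @i6/i7  | 2-wide
6. ld @i8  | no-port MEM/BR
7. bne @i9  | tail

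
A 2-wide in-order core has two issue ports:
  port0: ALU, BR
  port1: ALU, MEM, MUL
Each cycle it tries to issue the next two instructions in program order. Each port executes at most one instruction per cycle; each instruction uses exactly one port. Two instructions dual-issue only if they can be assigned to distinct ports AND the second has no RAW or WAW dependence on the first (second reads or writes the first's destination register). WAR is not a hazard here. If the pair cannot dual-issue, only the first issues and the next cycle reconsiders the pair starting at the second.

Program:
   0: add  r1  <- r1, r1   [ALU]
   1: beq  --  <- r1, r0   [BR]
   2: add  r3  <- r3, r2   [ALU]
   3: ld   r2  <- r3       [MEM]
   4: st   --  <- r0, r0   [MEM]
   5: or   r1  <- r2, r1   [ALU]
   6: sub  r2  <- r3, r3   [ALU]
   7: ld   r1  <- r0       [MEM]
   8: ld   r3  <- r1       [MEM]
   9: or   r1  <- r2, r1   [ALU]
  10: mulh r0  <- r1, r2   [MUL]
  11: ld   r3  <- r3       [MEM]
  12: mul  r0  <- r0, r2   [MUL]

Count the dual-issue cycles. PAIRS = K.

#0 head=0: add i0 RAW r1
#1 head=1: beq;add i1&i2 dual
#2 head=3: ld i3 no-port MEM/MEM
#3 head=4: st;or i4&i5 dual
#4 head=6: sub;ld i6&i7 dual
#5 head=8: ld;or i8&i9 dual
#6 head=10: mulh i10 no-port MUL/MEM
#7 head=11: ld i11 no-port MEM/MUL
#8 head=12: mul i12 tail

PAIRS = 4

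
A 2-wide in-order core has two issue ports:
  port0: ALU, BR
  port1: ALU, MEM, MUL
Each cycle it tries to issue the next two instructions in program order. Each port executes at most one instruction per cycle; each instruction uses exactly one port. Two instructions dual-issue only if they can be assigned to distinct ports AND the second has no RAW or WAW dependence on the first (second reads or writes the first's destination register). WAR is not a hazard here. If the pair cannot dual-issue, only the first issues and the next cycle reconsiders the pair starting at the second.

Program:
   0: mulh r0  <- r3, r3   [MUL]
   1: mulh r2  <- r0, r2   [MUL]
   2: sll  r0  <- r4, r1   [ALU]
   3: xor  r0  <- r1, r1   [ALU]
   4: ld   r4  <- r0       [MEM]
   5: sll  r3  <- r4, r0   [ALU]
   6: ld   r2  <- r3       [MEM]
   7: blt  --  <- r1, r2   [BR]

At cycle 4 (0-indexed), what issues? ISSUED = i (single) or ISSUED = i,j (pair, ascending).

ISSUED = 5

  cy0 -> i0 (mulh.MUL) no-port MUL/MUL
  cy1 -> i1,i2 (mulh.MUL/sll.ALU) dual
  cy2 -> i3 (xor.ALU) RAW r0
  cy3 -> i4 (ld.MEM) RAW r4
  cy4 -> i5 (sll.ALU) RAW r3
  cy5 -> i6 (ld.MEM) RAW r2
  cy6 -> i7 (blt.BR) tail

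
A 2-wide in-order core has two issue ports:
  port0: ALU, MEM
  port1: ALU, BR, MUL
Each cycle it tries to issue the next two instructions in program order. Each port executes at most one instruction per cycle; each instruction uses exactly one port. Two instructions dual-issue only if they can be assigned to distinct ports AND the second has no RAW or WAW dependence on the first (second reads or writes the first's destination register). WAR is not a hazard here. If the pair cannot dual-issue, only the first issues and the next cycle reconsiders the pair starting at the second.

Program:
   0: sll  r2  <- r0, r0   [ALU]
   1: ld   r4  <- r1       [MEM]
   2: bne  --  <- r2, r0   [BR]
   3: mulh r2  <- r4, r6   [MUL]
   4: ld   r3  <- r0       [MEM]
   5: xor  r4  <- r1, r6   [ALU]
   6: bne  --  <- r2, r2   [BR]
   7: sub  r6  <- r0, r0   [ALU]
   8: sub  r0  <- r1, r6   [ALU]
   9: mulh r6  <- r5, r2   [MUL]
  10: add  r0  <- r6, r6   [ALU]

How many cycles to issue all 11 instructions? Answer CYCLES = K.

CYCLES = 7

[0] i0,i1  sll.ALU;ld.MEM  -- pair
[1] i2  bne.BR  -- no-port BR/MUL
[2] i3,i4  mulh.MUL;ld.MEM  -- pair
[3] i5,i6  xor.ALU;bne.BR  -- pair
[4] i7  sub.ALU  -- RAW r6
[5] i8,i9  sub.ALU;mulh.MUL  -- pair
[6] i10  add.ALU  -- tail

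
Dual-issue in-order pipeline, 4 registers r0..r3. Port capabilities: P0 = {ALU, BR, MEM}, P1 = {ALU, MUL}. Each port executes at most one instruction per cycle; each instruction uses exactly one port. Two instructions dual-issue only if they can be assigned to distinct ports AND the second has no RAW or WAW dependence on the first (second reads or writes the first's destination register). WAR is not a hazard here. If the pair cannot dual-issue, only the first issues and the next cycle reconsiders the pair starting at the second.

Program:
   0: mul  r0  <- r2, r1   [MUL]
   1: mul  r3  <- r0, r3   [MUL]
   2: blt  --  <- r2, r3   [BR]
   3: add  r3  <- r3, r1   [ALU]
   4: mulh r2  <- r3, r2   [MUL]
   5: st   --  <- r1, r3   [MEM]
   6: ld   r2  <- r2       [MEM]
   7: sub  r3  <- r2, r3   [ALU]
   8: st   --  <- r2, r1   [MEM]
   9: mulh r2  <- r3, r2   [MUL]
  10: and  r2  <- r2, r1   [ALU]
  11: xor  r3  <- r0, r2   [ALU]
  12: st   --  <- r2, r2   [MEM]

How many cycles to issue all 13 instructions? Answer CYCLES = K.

CYCLES = 9

c0: i0 mul  no-port MUL/MUL
c1: i1 mul  RAW r3
c2: i2+i3 blt add  pair
c3: i4+i5 mulh st  pair
c4: i6 ld  RAW r2
c5: i7+i8 sub st  pair
c6: i9 mulh  RAW+WAW r2
c7: i10 and  RAW r2
c8: i11+i12 xor st  pair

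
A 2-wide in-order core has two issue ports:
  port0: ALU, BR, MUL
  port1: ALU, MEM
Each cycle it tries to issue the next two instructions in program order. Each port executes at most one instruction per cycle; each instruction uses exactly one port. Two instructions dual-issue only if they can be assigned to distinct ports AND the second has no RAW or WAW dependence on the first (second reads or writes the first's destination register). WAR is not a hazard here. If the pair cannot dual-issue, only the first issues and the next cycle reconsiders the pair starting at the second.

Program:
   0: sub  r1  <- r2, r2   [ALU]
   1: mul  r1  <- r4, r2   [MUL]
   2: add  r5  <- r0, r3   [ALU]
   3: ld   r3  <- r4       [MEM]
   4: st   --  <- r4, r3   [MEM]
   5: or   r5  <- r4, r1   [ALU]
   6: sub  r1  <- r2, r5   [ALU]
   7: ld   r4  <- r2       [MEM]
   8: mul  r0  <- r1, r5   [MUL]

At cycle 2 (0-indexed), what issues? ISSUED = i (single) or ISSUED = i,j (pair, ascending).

  cy0 -> i0 (sub.ALU) WAW r1
  cy1 -> i1,i2 (mul.MUL add.ALU) dual
  cy2 -> i3 (ld.MEM) no-port MEM/MEM
  cy3 -> i4,i5 (st.MEM or.ALU) dual
  cy4 -> i6,i7 (sub.ALU ld.MEM) dual
  cy5 -> i8 (mul.MUL) tail

ISSUED = 3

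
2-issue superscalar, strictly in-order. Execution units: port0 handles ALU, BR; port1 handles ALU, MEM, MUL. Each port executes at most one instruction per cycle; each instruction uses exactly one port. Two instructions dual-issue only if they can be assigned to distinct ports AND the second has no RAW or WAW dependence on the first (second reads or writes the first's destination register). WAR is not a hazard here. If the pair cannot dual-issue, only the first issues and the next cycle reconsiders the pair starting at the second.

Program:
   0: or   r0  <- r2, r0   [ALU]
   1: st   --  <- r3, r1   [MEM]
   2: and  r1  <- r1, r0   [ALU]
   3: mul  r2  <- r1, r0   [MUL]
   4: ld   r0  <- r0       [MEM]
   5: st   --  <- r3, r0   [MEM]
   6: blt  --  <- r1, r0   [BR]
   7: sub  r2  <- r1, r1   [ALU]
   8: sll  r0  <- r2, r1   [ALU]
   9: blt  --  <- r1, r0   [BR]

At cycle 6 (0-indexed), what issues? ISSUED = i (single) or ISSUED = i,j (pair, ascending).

c0: i0,i1 or+st  pair
c1: i2 and  RAW r1
c2: i3 mul  no-port MUL/MEM
c3: i4 ld  no-port MEM/MEM
c4: i5,i6 st+blt  pair
c5: i7 sub  RAW r2
c6: i8 sll  RAW r0
c7: i9 blt  tail

ISSUED = 8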